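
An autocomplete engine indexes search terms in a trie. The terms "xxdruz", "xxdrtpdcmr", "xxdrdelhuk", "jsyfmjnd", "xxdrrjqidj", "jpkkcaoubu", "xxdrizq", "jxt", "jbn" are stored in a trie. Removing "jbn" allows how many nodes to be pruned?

A node on "jbn"'s path can go only if nothing else ends at it or branches off below it.
The suffix "bn" (2 nodes) is used only by "jbn"; the node for "j" still has the child "s", so pruning stops there.
Nodes removed: 2

2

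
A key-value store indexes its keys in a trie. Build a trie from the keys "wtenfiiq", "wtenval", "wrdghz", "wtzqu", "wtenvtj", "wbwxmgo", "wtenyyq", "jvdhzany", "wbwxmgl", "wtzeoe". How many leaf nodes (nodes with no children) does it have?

Leaves are exactly the stored words that no other stored word extends.
Those words: "jvdhzany", "wbwxmgl", "wbwxmgo", "wrdghz", "wtenfiiq", "wtenval", "wtenvtj", "wtenyyq", "wtzeoe", "wtzqu"
Leaf count: 10

10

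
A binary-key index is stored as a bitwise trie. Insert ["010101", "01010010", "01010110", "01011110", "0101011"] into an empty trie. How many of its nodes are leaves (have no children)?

3

Leaves are exactly the stored words that no other stored word extends.
Those words: "01010010", "01010110", "01011110"
Leaf count: 3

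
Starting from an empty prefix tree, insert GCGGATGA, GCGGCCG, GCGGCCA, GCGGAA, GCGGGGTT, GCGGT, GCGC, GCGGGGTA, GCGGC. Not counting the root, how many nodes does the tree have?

20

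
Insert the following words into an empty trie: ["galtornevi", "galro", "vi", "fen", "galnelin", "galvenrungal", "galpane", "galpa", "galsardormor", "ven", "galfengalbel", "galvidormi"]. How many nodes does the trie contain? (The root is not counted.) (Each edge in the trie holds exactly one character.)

For each word, the new-node count is its length minus the longest prefix already in the trie:
  "galtornevi" → 10 new (g, a, l, t, o, r, n, e, v, i)
  "galro" → prefix "gal" already present; 2 new (r, o)
  "vi" → 2 new (v, i)
  "fen" → 3 new (f, e, n)
  "galnelin" → prefix "gal" already present; 5 new (n, e, l, i, n)
  "galvenrungal" → prefix "gal" already present; 9 new (v, e, n, r, u, n, g, a, l)
  "galpane" → prefix "gal" already present; 4 new (p, a, n, e)
  "galpa" → prefix "galpa" already present; 0 new (none)
  "galsardormor" → prefix "gal" already present; 9 new (s, a, r, d, o, r, m, o, r)
  "ven" → prefix "v" already present; 2 new (e, n)
  "galfengalbel" → prefix "gal" already present; 9 new (f, e, n, g, a, l, b, e, l)
  "galvidormi" → prefix "galv" already present; 6 new (i, d, o, r, m, i)
Total nodes = 10 + 2 + 2 + 3 + 5 + 9 + 4 + 0 + 9 + 2 + 9 + 6 = 61

61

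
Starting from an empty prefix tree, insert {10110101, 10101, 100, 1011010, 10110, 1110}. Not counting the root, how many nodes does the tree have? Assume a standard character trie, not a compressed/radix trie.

Trie structure (* marks end of a word):
(root)
└─ 1
   ├─ 0
   │  ├─ 0 *
   │  └─ 1
   │     ├─ 0
   │     │  └─ 1 *
   │     └─ 1
   │        └─ 0 *
   │           └─ 1
   │              └─ 0 *
   │                 └─ 1 *
   └─ 1
      └─ 1
         └─ 0 *
Counting every labelled node above: 14.

14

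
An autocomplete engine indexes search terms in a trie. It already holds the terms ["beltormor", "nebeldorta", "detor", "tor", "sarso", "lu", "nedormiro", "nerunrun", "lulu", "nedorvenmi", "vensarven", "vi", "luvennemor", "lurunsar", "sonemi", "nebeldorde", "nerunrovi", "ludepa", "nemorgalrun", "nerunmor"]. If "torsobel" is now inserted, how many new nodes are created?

5

"tor" is already a path in the trie; the remaining "sobel" must be added.
Each of the 5 remaining characters creates one node.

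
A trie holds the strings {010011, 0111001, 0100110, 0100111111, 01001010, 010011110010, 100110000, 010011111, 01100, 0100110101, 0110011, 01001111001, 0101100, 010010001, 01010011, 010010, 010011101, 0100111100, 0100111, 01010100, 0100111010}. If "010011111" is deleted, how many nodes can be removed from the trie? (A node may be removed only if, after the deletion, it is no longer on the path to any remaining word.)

0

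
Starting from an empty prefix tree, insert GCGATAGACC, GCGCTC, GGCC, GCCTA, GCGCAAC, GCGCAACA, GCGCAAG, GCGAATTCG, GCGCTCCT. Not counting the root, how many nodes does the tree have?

31

Count nodes per top-level branch (shared prefixes stored once):
  'G'-branch (GCCTA, GCGAATTCG, GCGATAGACC, GCGCAAC, GCGCAACA, GCGCAAG, GCGCTC, GCGCTCCT, GGCC): 31 nodes
Sum: 31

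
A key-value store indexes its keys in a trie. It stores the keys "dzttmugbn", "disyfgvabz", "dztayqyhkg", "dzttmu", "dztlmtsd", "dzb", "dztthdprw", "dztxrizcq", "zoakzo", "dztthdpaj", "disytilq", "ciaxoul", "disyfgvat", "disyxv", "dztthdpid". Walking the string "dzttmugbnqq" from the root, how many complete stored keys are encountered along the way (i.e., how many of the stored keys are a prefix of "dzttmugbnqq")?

2

Traverse "dzttmugbnqq" character by character; count nodes along the way that are marked as word ends.
Prefixes of the query that are stored words: "dzttmu", "dzttmugbn"
Count: 2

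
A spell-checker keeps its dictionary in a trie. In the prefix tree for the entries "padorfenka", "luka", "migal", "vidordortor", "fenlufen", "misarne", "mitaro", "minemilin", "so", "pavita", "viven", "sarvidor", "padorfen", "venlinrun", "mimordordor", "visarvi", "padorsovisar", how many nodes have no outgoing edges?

16

A leaf is a node with no children — equivalently, the end of a word that is not a proper prefix of any other stored word.
Those words: "fenlufen", "luka", "migal", "mimordordor", "minemilin", "misarne", "mitaro", "padorfenka", "padorsovisar", "pavita", "sarvidor", "so", "venlinrun", "vidordortor", "visarvi", "viven"
Leaf count: 16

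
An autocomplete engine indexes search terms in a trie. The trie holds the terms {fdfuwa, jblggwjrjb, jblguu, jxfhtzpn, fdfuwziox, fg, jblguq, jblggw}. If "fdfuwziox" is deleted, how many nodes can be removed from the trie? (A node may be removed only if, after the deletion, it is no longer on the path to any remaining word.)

Walk "fdfuwziox" from the leaf back toward the root, removing each node that no remaining word uses.
The suffix "ziox" (4 nodes) is used only by "fdfuwziox"; the node for "fdfuw" still has the child "a", so pruning stops there.
Nodes removed: 4

4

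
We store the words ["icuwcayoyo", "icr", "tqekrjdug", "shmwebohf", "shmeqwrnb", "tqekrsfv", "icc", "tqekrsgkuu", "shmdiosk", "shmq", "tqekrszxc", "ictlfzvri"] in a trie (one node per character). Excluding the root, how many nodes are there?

59

Trace insertions, counting only characters that open a new branch:
  "icuwcayoyo" → 10 new (i, c, u, w, c, a, y, o, y, o)
  "icr" → prefix "ic" already present; 1 new (r)
  "tqekrjdug" → 9 new (t, q, e, k, r, j, d, u, g)
  "shmwebohf" → 9 new (s, h, m, w, e, b, o, h, f)
  "shmeqwrnb" → prefix "shm" already present; 6 new (e, q, w, r, n, b)
  "tqekrsfv" → prefix "tqekr" already present; 3 new (s, f, v)
  "icc" → prefix "ic" already present; 1 new (c)
  "tqekrsgkuu" → prefix "tqekrs" already present; 4 new (g, k, u, u)
  "shmdiosk" → prefix "shm" already present; 5 new (d, i, o, s, k)
  "shmq" → prefix "shm" already present; 1 new (q)
  "tqekrszxc" → prefix "tqekrs" already present; 3 new (z, x, c)
  "ictlfzvri" → prefix "ic" already present; 7 new (t, l, f, z, v, r, i)
Total nodes = 10 + 1 + 9 + 9 + 6 + 3 + 1 + 4 + 5 + 1 + 3 + 7 = 59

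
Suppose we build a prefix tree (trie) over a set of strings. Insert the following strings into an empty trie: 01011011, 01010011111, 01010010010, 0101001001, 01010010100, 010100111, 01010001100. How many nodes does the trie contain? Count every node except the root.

27

Count nodes per top-level branch (shared prefixes stored once):
  '0'-branch (01010001100, 0101001001, 01010010010, 01010010100, 010100111, 01010011111, 01011011): 27 nodes
Sum: 27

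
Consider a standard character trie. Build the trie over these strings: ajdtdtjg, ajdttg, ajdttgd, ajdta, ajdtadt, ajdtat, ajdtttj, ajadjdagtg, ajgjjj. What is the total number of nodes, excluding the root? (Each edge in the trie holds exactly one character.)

29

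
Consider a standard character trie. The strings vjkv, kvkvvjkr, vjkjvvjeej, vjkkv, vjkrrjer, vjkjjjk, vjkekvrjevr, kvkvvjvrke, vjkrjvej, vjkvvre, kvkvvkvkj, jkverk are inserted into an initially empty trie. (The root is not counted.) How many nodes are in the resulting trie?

58

Trace insertions, counting only characters that open a new branch:
  "vjkv" → 4 new (v, j, k, v)
  "kvkvvjkr" → 8 new (k, v, k, v, v, j, k, r)
  "vjkjvvjeej" → prefix "vjk" already present; 7 new (j, v, v, j, e, e, j)
  "vjkkv" → prefix "vjk" already present; 2 new (k, v)
  "vjkrrjer" → prefix "vjk" already present; 5 new (r, r, j, e, r)
  "vjkjjjk" → prefix "vjkj" already present; 3 new (j, j, k)
  "vjkekvrjevr" → prefix "vjk" already present; 8 new (e, k, v, r, j, e, v, r)
  "kvkvvjvrke" → prefix "kvkvvj" already present; 4 new (v, r, k, e)
  "vjkrjvej" → prefix "vjkr" already present; 4 new (j, v, e, j)
  "vjkvvre" → prefix "vjkv" already present; 3 new (v, r, e)
  "kvkvvkvkj" → prefix "kvkvv" already present; 4 new (k, v, k, j)
  "jkverk" → 6 new (j, k, v, e, r, k)
Total nodes = 4 + 8 + 7 + 2 + 5 + 3 + 8 + 4 + 4 + 3 + 4 + 6 = 58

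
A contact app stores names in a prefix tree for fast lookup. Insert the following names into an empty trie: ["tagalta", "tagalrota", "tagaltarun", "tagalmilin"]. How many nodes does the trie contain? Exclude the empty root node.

Insert word by word; a character creates a node only if that edge doesn't already exist:
  "tagalta" → 7 new (t, a, g, a, l, t, a)
  "tagalrota" → prefix "tagal" already present; 4 new (r, o, t, a)
  "tagaltarun" → prefix "tagalta" already present; 3 new (r, u, n)
  "tagalmilin" → prefix "tagal" already present; 5 new (m, i, l, i, n)
Total nodes = 7 + 4 + 3 + 5 = 19

19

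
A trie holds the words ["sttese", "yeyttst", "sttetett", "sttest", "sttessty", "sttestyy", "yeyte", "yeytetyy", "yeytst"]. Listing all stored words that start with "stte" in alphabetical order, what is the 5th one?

sttetett

DFS of the "stte" subtree visits, in order: "sttese", "sttessty", "sttest", "sttestyy", "sttetett"
The 5th is sttetett.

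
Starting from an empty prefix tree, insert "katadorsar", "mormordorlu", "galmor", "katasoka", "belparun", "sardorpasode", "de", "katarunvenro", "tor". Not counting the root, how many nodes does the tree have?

64

For each word, the new-node count is its length minus the longest prefix already in the trie:
  "katadorsar" → 10 new (k, a, t, a, d, o, r, s, a, r)
  "mormordorlu" → 11 new (m, o, r, m, o, r, d, o, r, l, u)
  "galmor" → 6 new (g, a, l, m, o, r)
  "katasoka" → prefix "kata" already present; 4 new (s, o, k, a)
  "belparun" → 8 new (b, e, l, p, a, r, u, n)
  "sardorpasode" → 12 new (s, a, r, d, o, r, p, a, s, o, d, e)
  "de" → 2 new (d, e)
  "katarunvenro" → prefix "kata" already present; 8 new (r, u, n, v, e, n, r, o)
  "tor" → 3 new (t, o, r)
Total nodes = 10 + 11 + 6 + 4 + 8 + 12 + 2 + 8 + 3 = 64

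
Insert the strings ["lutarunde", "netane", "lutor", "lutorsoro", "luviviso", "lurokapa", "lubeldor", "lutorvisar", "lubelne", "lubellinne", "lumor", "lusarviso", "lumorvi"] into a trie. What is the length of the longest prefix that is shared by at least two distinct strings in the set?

The deepest shared node is where two words last agree before diverging.
e.g. "lubeldor" and "lubellinne" share the prefix "lubel" of length 5; no pair shares a longer one.
Longest shared-prefix length: 5

5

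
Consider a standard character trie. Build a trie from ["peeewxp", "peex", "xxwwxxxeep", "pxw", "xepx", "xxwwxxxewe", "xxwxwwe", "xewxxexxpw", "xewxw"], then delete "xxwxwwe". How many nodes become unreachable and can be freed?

4

A node on "xxwxwwe"'s path can go only if nothing else ends at it or branches off below it.
The suffix "xwwe" (4 nodes) is used only by "xxwxwwe"; the node for "xxw" still has the child "w", so pruning stops there.
Nodes removed: 4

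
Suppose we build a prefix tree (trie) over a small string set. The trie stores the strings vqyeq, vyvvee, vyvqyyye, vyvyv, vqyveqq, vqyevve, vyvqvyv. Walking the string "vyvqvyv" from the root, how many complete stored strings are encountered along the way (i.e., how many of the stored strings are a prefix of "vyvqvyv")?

Check each prefix of "vyvqvyv" against the stored set — each match is an end-marker on the path.
Prefixes of the query that are stored words: "vyvqvyv"
Count: 1

1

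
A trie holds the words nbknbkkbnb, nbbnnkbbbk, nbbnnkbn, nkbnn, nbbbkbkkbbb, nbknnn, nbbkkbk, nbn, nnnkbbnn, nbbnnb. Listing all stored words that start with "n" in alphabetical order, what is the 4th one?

DFS of the "n" subtree visits, in order: "nbbbkbkkbbb", "nbbkkbk", "nbbnnb", "nbbnnkbbbk", "nbbnnkbn", "nbknbkkbnb", "nbknnn", "nbn", "nkbnn", "nnnkbbnn"
The 4th is nbbnnkbbbk.

nbbnnkbbbk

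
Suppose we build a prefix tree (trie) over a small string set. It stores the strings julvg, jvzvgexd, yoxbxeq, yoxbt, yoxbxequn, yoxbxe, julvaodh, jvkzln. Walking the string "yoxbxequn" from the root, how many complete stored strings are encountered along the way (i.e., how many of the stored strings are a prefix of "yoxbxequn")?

3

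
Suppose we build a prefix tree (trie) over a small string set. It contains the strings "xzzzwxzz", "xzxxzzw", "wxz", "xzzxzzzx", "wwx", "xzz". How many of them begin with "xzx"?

1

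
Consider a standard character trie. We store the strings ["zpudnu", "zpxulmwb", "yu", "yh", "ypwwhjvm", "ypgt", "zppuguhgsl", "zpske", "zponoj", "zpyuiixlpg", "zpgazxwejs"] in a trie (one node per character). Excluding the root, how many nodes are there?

55

Trace insertions, counting only characters that open a new branch:
  "zpudnu" → 6 new (z, p, u, d, n, u)
  "zpxulmwb" → prefix "zp" already present; 6 new (x, u, l, m, w, b)
  "yu" → 2 new (y, u)
  "yh" → prefix "y" already present; 1 new (h)
  "ypwwhjvm" → prefix "y" already present; 7 new (p, w, w, h, j, v, m)
  "ypgt" → prefix "yp" already present; 2 new (g, t)
  "zppuguhgsl" → prefix "zp" already present; 8 new (p, u, g, u, h, g, s, l)
  "zpske" → prefix "zp" already present; 3 new (s, k, e)
  "zponoj" → prefix "zp" already present; 4 new (o, n, o, j)
  "zpyuiixlpg" → prefix "zp" already present; 8 new (y, u, i, i, x, l, p, g)
  "zpgazxwejs" → prefix "zp" already present; 8 new (g, a, z, x, w, e, j, s)
Total nodes = 6 + 6 + 2 + 1 + 7 + 2 + 8 + 3 + 4 + 8 + 8 = 55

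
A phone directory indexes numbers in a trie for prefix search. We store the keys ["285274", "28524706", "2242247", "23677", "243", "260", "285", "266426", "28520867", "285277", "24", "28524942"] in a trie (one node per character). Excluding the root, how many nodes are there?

Count nodes per top-level branch (shared prefixes stored once):
  '2'-branch (2242247, 23677, 24, 243, 260, 266426, 285, 28520867, 28524706, 28524942, 285274, 285277): 36 nodes
Sum: 36

36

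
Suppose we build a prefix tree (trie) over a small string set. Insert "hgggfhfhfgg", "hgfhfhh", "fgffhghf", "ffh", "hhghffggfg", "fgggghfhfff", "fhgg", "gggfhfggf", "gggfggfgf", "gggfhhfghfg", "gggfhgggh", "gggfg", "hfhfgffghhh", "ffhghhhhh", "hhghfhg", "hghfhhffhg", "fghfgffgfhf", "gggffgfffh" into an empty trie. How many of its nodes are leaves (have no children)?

A leaf is a node with no children — equivalently, the end of a word that is not a proper prefix of any other stored word.
Those words: "ffhghhhhh", "fgffhghf", "fgggghfhfff", "fghfgffgfhf", "fhgg", "gggffgfffh", "gggfggfgf", "gggfhfggf", "gggfhgggh", "gggfhhfghfg", "hfhfgffghhh", "hgfhfhh", "hgggfhfhfgg", "hghfhhffhg", "hhghffggfg", "hhghfhg"
Leaf count: 16

16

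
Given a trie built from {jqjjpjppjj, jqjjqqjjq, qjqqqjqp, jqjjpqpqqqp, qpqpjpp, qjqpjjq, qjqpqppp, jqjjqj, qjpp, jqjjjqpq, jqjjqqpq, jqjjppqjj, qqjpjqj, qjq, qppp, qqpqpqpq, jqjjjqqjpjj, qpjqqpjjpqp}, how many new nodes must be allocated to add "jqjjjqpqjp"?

2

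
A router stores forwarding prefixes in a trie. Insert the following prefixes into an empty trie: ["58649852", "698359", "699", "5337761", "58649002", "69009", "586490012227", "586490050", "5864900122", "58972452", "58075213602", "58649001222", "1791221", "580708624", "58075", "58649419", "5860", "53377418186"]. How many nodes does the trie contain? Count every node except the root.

Insert word by word; a character creates a node only if that edge doesn't already exist:
  "58649852" → 8 new (5, 8, 6, 4, 9, 8, 5, 2)
  "698359" → 6 new (6, 9, 8, 3, 5, 9)
  "699" → prefix "69" already present; 1 new (9)
  "5337761" → prefix "5" already present; 6 new (3, 3, 7, 7, 6, 1)
  "58649002" → prefix "58649" already present; 3 new (0, 0, 2)
  "69009" → prefix "69" already present; 3 new (0, 0, 9)
  "586490012227" → prefix "5864900" already present; 5 new (1, 2, 2, 2, 7)
  "586490050" → prefix "5864900" already present; 2 new (5, 0)
  "5864900122" → prefix "5864900122" already present; 0 new (none)
  "58972452" → prefix "58" already present; 6 new (9, 7, 2, 4, 5, 2)
  "58075213602" → prefix "58" already present; 9 new (0, 7, 5, 2, 1, 3, 6, 0, 2)
  "58649001222" → prefix "58649001222" already present; 0 new (none)
  "1791221" → 7 new (1, 7, 9, 1, 2, 2, 1)
  "580708624" → prefix "5807" already present; 5 new (0, 8, 6, 2, 4)
  "58075" → prefix "58075" already present; 0 new (none)
  "58649419" → prefix "58649" already present; 3 new (4, 1, 9)
  "5860" → prefix "586" already present; 1 new (0)
  "53377418186" → prefix "53377" already present; 6 new (4, 1, 8, 1, 8, 6)
Total nodes = 8 + 6 + 1 + 6 + 3 + 3 + 5 + 2 + 0 + 6 + 9 + 0 + 7 + 5 + 0 + 3 + 1 + 6 = 71

71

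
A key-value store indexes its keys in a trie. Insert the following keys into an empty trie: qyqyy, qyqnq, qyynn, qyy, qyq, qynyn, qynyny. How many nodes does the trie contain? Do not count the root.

14

Trie structure (* marks end of a word):
(root)
└─ q
   └─ y
      ├─ n
      │  └─ y
      │     └─ n *
      │        └─ y *
      ├─ q *
      │  ├─ n
      │  │  └─ q *
      │  └─ y
      │     └─ y *
      └─ y *
         └─ n
            └─ n *
Counting every labelled node above: 14.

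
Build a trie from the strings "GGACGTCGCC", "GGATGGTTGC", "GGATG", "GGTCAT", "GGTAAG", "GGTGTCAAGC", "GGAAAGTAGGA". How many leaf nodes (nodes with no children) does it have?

Leaves are exactly the stored words that no other stored word extends.
Those words: "GGAAAGTAGGA", "GGACGTCGCC", "GGATGGTTGC", "GGTAAG", "GGTCAT", "GGTGTCAAGC"
Leaf count: 6

6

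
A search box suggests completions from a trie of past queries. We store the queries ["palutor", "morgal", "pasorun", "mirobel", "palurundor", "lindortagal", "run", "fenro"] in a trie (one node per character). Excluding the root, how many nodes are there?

49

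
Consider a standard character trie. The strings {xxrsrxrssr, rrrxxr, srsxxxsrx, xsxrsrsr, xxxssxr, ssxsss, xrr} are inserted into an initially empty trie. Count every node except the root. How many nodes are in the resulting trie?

44

Trace insertions, counting only characters that open a new branch:
  "xxrsrxrssr" → 10 new (x, x, r, s, r, x, r, s, s, r)
  "rrrxxr" → 6 new (r, r, r, x, x, r)
  "srsxxxsrx" → 9 new (s, r, s, x, x, x, s, r, x)
  "xsxrsrsr" → prefix "x" already present; 7 new (s, x, r, s, r, s, r)
  "xxxssxr" → prefix "xx" already present; 5 new (x, s, s, x, r)
  "ssxsss" → prefix "s" already present; 5 new (s, x, s, s, s)
  "xrr" → prefix "x" already present; 2 new (r, r)
Total nodes = 10 + 6 + 9 + 7 + 5 + 5 + 2 = 44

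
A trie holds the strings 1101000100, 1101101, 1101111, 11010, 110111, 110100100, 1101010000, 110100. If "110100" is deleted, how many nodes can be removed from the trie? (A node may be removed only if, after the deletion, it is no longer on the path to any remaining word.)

0

Walk "110100" from the leaf back toward the root, removing each node that no remaining word uses.
Every node on "110100" is still needed (e.g. by "1101000100"), so nothing is freed.
Nodes removed: 0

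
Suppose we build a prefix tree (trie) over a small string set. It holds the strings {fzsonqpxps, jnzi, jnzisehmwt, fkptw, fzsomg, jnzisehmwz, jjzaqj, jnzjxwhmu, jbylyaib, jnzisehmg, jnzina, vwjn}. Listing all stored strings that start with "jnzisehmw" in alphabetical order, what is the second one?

jnzisehmwz

Filter for "jnzisehmw…" and sort: "jnzisehmwt", "jnzisehmwz"
Position 2: jnzisehmwz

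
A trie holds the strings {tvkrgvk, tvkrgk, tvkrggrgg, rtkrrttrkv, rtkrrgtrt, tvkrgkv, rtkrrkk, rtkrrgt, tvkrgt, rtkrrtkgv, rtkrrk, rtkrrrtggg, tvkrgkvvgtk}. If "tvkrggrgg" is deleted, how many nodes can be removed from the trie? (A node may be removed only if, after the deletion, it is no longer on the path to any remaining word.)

4

After clearing the end-marker at "tvkrggrgg", prune upward until reaching a node still needed by another word.
The suffix "grgg" (4 nodes) is used only by "tvkrggrgg"; the node for "tvkrg" still has the child "v", so pruning stops there.
Nodes removed: 4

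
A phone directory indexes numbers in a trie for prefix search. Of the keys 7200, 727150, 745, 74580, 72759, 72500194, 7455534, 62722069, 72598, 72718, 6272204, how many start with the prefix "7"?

Walk to "7"; the words in its subtree are exactly those with that prefix.
Matches: "7200", "72500194", "72598", "727150", "72718", "72759", "745", "7455534", "74580"
Count: 9

9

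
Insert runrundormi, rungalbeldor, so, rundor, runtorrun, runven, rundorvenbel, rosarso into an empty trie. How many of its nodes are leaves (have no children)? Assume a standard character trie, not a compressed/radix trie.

Leaves are exactly the stored words that no other stored word extends.
Those words: "rosarso", "rundorvenbel", "rungalbeldor", "runrundormi", "runtorrun", "runven", "so"
Leaf count: 7

7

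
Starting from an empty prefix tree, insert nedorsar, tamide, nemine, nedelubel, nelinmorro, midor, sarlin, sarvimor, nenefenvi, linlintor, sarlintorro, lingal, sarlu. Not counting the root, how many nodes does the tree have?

73

Count nodes per top-level branch (shared prefixes stored once):
  'l'-branch (lingal, linlintor): 12 nodes
  'm'-branch (midor): 5 nodes
  'n'-branch (nedelubel, nedorsar, nelinmorro, nemine, nenefenvi): 33 nodes
  's'-branch (sarlin, sarlintorro, sarlu, sarvimor): 17 nodes
  't'-branch (tamide): 6 nodes
Sum: 73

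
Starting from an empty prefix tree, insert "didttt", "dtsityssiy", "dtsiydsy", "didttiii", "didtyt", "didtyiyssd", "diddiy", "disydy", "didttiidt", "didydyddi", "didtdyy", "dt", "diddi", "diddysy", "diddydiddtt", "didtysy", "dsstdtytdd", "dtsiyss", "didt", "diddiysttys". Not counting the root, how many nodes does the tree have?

Insert word by word; a character creates a node only if that edge doesn't already exist:
  "didttt" → 6 new (d, i, d, t, t, t)
  "dtsityssiy" → prefix "d" already present; 9 new (t, s, i, t, y, s, s, i, y)
  "dtsiydsy" → prefix "dtsi" already present; 4 new (y, d, s, y)
  "didttiii" → prefix "didtt" already present; 3 new (i, i, i)
  "didtyt" → prefix "didt" already present; 2 new (y, t)
  "didtyiyssd" → prefix "didty" already present; 5 new (i, y, s, s, d)
  "diddiy" → prefix "did" already present; 3 new (d, i, y)
  "disydy" → prefix "di" already present; 4 new (s, y, d, y)
  "didttiidt" → prefix "didttii" already present; 2 new (d, t)
  "didydyddi" → prefix "did" already present; 6 new (y, d, y, d, d, i)
  "didtdyy" → prefix "didt" already present; 3 new (d, y, y)
  "dt" → prefix "dt" already present; 0 new (none)
  "diddi" → prefix "diddi" already present; 0 new (none)
  "diddysy" → prefix "didd" already present; 3 new (y, s, y)
  "diddydiddtt" → prefix "diddy" already present; 6 new (d, i, d, d, t, t)
  "didtysy" → prefix "didty" already present; 2 new (s, y)
  "dsstdtytdd" → prefix "d" already present; 9 new (s, s, t, d, t, y, t, d, d)
  "dtsiyss" → prefix "dtsiy" already present; 2 new (s, s)
  "didt" → prefix "didt" already present; 0 new (none)
  "diddiysttys" → prefix "diddiy" already present; 5 new (s, t, t, y, s)
Total nodes = 6 + 9 + 4 + 3 + 2 + 5 + 3 + 4 + 2 + 6 + 3 + 0 + 0 + 3 + 6 + 2 + 9 + 2 + 0 + 5 = 74

74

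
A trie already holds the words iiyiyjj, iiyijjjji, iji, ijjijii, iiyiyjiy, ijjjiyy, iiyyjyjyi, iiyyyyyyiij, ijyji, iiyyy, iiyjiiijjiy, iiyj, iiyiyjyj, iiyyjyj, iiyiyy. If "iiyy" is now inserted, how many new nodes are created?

0

Every character of "iiyy" already lies on an existing path (it is a prefix of some stored word).
No new nodes are needed: 0.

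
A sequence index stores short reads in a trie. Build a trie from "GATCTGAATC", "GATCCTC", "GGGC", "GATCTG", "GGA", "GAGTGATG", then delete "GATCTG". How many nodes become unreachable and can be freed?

0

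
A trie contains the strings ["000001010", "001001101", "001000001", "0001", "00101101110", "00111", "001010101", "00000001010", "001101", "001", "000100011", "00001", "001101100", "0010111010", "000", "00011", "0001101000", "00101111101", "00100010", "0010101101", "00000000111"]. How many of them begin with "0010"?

8

Filter for entries beginning with "0010":
Matches: "001000001", "00100010", "001001101", "001010101", "0010101101", "00101101110", "0010111010", "00101111101"
Count: 8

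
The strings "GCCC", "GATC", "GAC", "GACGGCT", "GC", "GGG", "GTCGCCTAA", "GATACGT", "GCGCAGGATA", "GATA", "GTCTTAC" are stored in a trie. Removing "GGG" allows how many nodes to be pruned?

2

Walk "GGG" from the leaf back toward the root, removing each node that no remaining word uses.
The suffix "GG" (2 nodes) is used only by "GGG"; the node for "G" still has the child "C", so pruning stops there.
Nodes removed: 2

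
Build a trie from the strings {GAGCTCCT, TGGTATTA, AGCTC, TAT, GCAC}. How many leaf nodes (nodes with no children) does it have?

5

A leaf is a node with no children — equivalently, the end of a word that is not a proper prefix of any other stored word.
Those words: "AGCTC", "GAGCTCCT", "GCAC", "TAT", "TGGTATTA"
Leaf count: 5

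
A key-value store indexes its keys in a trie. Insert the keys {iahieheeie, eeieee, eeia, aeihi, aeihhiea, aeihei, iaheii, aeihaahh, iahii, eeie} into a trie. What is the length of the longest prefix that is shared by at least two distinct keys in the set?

4

Look for the deepest trie node that still has at least two words in its subtree.
"aeihaahh" and "aeihei" agree on "aeih" (4 characters) before diverging; nothing deeper is shared.
Longest shared-prefix length: 4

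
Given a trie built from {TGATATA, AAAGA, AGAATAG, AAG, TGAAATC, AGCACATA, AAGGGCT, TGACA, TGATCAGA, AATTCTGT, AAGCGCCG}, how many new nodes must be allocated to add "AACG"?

2

The longest prefix of "AACG" already in the trie is "AA" (length 2).
New nodes needed: |"AACG"| − 2 = 4 − 2 = 2.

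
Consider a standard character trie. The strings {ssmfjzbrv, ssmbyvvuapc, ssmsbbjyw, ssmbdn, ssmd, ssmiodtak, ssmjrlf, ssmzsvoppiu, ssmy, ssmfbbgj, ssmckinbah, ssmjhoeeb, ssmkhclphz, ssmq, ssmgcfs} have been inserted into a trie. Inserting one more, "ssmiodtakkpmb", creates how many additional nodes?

4

The longest prefix of "ssmiodtakkpmb" already in the trie is "ssmiodtak" (length 9).
Each of the 4 remaining characters creates one node.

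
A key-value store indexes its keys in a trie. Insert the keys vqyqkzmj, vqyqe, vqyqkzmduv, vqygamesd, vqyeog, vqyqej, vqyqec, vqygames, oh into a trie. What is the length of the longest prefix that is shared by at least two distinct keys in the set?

The deepest shared node is where two words last agree before diverging.
"vqygames" and "vqygamesd" agree on "vqygames" (8 characters) before diverging; nothing deeper is shared.
Longest shared-prefix length: 8

8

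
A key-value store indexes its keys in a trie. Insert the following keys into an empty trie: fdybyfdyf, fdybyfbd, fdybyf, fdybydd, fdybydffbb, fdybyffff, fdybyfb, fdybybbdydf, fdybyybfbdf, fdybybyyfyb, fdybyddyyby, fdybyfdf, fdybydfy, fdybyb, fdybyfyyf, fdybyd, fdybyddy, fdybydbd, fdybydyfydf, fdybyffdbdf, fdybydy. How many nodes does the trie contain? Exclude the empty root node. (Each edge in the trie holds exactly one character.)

57

For each word, the new-node count is its length minus the longest prefix already in the trie:
  "fdybyfdyf" → 9 new (f, d, y, b, y, f, d, y, f)
  "fdybyfbd" → prefix "fdybyf" already present; 2 new (b, d)
  "fdybyf" → prefix "fdybyf" already present; 0 new (none)
  "fdybydd" → prefix "fdyby" already present; 2 new (d, d)
  "fdybydffbb" → prefix "fdybyd" already present; 4 new (f, f, b, b)
  "fdybyffff" → prefix "fdybyf" already present; 3 new (f, f, f)
  "fdybyfb" → prefix "fdybyfb" already present; 0 new (none)
  "fdybybbdydf" → prefix "fdyby" already present; 6 new (b, b, d, y, d, f)
  "fdybyybfbdf" → prefix "fdyby" already present; 6 new (y, b, f, b, d, f)
  "fdybybyyfyb" → prefix "fdybyb" already present; 5 new (y, y, f, y, b)
  "fdybyddyyby" → prefix "fdybydd" already present; 4 new (y, y, b, y)
  "fdybyfdf" → prefix "fdybyfd" already present; 1 new (f)
  "fdybydfy" → prefix "fdybydf" already present; 1 new (y)
  "fdybyb" → prefix "fdybyb" already present; 0 new (none)
  "fdybyfyyf" → prefix "fdybyf" already present; 3 new (y, y, f)
  "fdybyd" → prefix "fdybyd" already present; 0 new (none)
  "fdybyddy" → prefix "fdybyddy" already present; 0 new (none)
  "fdybydbd" → prefix "fdybyd" already present; 2 new (b, d)
  "fdybydyfydf" → prefix "fdybyd" already present; 5 new (y, f, y, d, f)
  "fdybyffdbdf" → prefix "fdybyff" already present; 4 new (d, b, d, f)
  "fdybydy" → prefix "fdybydy" already present; 0 new (none)
Total nodes = 9 + 2 + 0 + 2 + 4 + 3 + 0 + 6 + 6 + 5 + 4 + 1 + 1 + 0 + 3 + 0 + 0 + 2 + 5 + 4 + 0 = 57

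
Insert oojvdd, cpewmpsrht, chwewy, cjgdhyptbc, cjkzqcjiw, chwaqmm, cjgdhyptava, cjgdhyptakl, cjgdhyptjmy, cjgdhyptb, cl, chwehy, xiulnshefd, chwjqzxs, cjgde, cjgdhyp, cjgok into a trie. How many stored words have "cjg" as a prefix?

8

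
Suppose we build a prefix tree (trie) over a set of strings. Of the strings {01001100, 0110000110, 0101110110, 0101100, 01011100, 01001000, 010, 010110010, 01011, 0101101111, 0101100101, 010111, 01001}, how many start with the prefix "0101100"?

3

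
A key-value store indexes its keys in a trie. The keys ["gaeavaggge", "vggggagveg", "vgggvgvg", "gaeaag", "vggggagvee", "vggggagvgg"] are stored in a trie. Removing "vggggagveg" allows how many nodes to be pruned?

After clearing the end-marker at "vggggagveg", prune upward until reaching a node still needed by another word.
The suffix "g" (1 node) is used only by "vggggagveg"; the node for "vggggagve" still has the child "e", so pruning stops there.
Nodes removed: 1

1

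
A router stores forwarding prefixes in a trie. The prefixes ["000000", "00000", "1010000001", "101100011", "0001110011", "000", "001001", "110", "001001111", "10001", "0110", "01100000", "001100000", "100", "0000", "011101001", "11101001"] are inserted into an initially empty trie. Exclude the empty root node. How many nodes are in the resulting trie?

66

Insert word by word; a character creates a node only if that edge doesn't already exist:
  "000000" → 6 new (0, 0, 0, 0, 0, 0)
  "00000" → prefix "00000" already present; 0 new (none)
  "1010000001" → 10 new (1, 0, 1, 0, 0, 0, 0, 0, 0, 1)
  "101100011" → prefix "101" already present; 6 new (1, 0, 0, 0, 1, 1)
  "0001110011" → prefix "000" already present; 7 new (1, 1, 1, 0, 0, 1, 1)
  "000" → prefix "000" already present; 0 new (none)
  "001001" → prefix "00" already present; 4 new (1, 0, 0, 1)
  "110" → prefix "1" already present; 2 new (1, 0)
  "001001111" → prefix "001001" already present; 3 new (1, 1, 1)
  "10001" → prefix "10" already present; 3 new (0, 0, 1)
  "0110" → prefix "0" already present; 3 new (1, 1, 0)
  "01100000" → prefix "0110" already present; 4 new (0, 0, 0, 0)
  "001100000" → prefix "001" already present; 6 new (1, 0, 0, 0, 0, 0)
  "100" → prefix "100" already present; 0 new (none)
  "0000" → prefix "0000" already present; 0 new (none)
  "011101001" → prefix "011" already present; 6 new (1, 0, 1, 0, 0, 1)
  "11101001" → prefix "11" already present; 6 new (1, 0, 1, 0, 0, 1)
Total nodes = 6 + 0 + 10 + 6 + 7 + 0 + 4 + 2 + 3 + 3 + 3 + 4 + 6 + 0 + 0 + 6 + 6 = 66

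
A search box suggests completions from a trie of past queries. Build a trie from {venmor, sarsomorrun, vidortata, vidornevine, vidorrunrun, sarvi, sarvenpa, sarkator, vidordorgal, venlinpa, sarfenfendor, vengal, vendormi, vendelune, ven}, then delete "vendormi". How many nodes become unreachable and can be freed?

After clearing the end-marker at "vendormi", prune upward until reaching a node still needed by another word.
The suffix "ormi" (4 nodes) is used only by "vendormi"; the node for "vend" still has the child "e", so pruning stops there.
Nodes removed: 4

4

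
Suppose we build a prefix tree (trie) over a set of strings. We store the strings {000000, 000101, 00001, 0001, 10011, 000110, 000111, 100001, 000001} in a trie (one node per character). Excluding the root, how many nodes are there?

22

Trie structure (* marks end of a word):
(root)
├─ 0
│  └─ 0
│     └─ 0
│        ├─ 0
│        │  ├─ 0
│        │  │  ├─ 0 *
│        │  │  └─ 1 *
│        │  └─ 1 *
│        └─ 1 *
│           ├─ 0
│           │  └─ 1 *
│           └─ 1
│              ├─ 0 *
│              └─ 1 *
└─ 1
   └─ 0
      └─ 0
         ├─ 0
         │  └─ 0
         │     └─ 1 *
         └─ 1
            └─ 1 *
Counting every labelled node above: 22.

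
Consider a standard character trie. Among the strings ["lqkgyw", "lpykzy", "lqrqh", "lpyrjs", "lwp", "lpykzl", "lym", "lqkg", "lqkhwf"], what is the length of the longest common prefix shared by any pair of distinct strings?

Look for the deepest trie node that still has at least two words in its subtree.
"lpykzl" and "lpykzy" agree on "lpykz" (5 characters) before diverging; nothing deeper is shared.
Longest shared-prefix length: 5

5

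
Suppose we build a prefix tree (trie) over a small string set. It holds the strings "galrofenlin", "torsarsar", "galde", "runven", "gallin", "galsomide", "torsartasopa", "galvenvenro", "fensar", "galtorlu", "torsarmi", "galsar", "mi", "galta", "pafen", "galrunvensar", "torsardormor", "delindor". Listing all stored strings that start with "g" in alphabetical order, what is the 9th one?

Filter for "g…" and sort: "galde", "gallin", "galrofenlin", "galrunvensar", "galsar", "galsomide", "galta", "galtorlu", "galvenvenro"
The 9th is galvenvenro.

galvenvenro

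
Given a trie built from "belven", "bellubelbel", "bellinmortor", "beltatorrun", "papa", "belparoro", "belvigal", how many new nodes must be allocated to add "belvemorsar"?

6

"belve" is already a path in the trie; the remaining "morsar" must be added.
New nodes needed: |"belvemorsar"| − 5 = 11 − 5 = 6.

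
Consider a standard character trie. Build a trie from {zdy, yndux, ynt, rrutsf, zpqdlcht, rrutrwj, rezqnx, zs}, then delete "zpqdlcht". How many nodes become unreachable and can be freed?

7

Walk "zpqdlcht" from the leaf back toward the root, removing each node that no remaining word uses.
The suffix "pqdlcht" (7 nodes) is used only by "zpqdlcht"; the node for "z" still has the child "d", so pruning stops there.
Nodes removed: 7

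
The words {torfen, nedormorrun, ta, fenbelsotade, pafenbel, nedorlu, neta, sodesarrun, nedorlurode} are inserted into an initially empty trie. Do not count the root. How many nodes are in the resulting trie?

Insert word by word; a character creates a node only if that edge doesn't already exist:
  "torfen" → 6 new (t, o, r, f, e, n)
  "nedormorrun" → 11 new (n, e, d, o, r, m, o, r, r, u, n)
  "ta" → prefix "t" already present; 1 new (a)
  "fenbelsotade" → 12 new (f, e, n, b, e, l, s, o, t, a, d, e)
  "pafenbel" → 8 new (p, a, f, e, n, b, e, l)
  "nedorlu" → prefix "nedor" already present; 2 new (l, u)
  "neta" → prefix "ne" already present; 2 new (t, a)
  "sodesarrun" → 10 new (s, o, d, e, s, a, r, r, u, n)
  "nedorlurode" → prefix "nedorlu" already present; 4 new (r, o, d, e)
Total nodes = 6 + 11 + 1 + 12 + 8 + 2 + 2 + 10 + 4 = 56

56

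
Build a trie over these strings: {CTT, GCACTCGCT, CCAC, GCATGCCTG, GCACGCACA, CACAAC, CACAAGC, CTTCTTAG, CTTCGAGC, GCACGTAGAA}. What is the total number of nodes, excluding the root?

47

For each word, the new-node count is its length minus the longest prefix already in the trie:
  "CTT" → 3 new (C, T, T)
  "GCACTCGCT" → 9 new (G, C, A, C, T, C, G, C, T)
  "CCAC" → prefix "C" already present; 3 new (C, A, C)
  "GCATGCCTG" → prefix "GCA" already present; 6 new (T, G, C, C, T, G)
  "GCACGCACA" → prefix "GCAC" already present; 5 new (G, C, A, C, A)
  "CACAAC" → prefix "C" already present; 5 new (A, C, A, A, C)
  "CACAAGC" → prefix "CACAA" already present; 2 new (G, C)
  "CTTCTTAG" → prefix "CTT" already present; 5 new (C, T, T, A, G)
  "CTTCGAGC" → prefix "CTTC" already present; 4 new (G, A, G, C)
  "GCACGTAGAA" → prefix "GCACG" already present; 5 new (T, A, G, A, A)
Total nodes = 3 + 9 + 3 + 6 + 5 + 5 + 2 + 5 + 4 + 5 = 47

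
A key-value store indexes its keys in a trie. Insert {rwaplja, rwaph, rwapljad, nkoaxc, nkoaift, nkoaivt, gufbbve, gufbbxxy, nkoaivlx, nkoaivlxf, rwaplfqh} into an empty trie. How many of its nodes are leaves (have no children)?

9

A leaf is a node with no children — equivalently, the end of a word that is not a proper prefix of any other stored word.
Those words: "gufbbve", "gufbbxxy", "nkoaift", "nkoaivlxf", "nkoaivt", "nkoaxc", "rwaph", "rwaplfqh", "rwapljad"
Leaf count: 9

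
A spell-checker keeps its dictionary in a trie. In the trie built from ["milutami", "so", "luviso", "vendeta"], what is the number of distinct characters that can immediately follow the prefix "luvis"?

1

Walk "luvis" from the root, arriving at one node.
Distinct next characters after "luvis": o.
That node has 1 child edge.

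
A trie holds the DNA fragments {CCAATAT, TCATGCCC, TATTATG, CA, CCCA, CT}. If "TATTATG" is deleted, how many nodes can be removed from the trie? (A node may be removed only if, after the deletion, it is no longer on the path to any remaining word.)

6

After clearing the end-marker at "TATTATG", prune upward until reaching a node still needed by another word.
The suffix "ATTATG" (6 nodes) is used only by "TATTATG"; the node for "T" still has the child "C", so pruning stops there.
Nodes removed: 6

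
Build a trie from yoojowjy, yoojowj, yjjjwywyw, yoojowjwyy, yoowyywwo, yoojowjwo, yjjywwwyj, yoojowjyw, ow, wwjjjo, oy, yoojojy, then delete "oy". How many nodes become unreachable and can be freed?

1

After clearing the end-marker at "oy", prune upward until reaching a node still needed by another word.
The suffix "y" (1 node) is used only by "oy"; the node for "o" still has the child "w", so pruning stops there.
Nodes removed: 1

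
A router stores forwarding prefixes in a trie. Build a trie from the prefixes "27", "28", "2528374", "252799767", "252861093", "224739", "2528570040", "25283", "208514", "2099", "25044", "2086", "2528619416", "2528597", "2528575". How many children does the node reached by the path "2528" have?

3

The children of the "2528" node are the distinct next characters among strings starting with "2528".
Distinct next characters after "2528": 3, 5, 6.
That node has 3 child edges.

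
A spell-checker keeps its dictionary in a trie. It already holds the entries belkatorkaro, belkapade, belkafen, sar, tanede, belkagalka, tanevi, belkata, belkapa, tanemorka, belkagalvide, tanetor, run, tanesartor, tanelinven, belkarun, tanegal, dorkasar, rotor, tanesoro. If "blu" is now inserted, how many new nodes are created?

The longest prefix of "blu" already in the trie is "b" (length 1).
Each of the 2 remaining characters creates one node.

2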